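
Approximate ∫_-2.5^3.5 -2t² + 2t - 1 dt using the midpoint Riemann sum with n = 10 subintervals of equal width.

-38.64

Δt = (3.5 − (-2.5))/10 = 0.6.
Midpoints: -2.2, -1.6, -1, -0.4, 0.2, 0.8, 1.4, 2, 2.6, 3.2.
f(-2.2) = -15.08, f(-1.6) = -9.32, f(-1) = -5, f(-0.4) = -2.12, f(0.2) = -0.68, f(0.8) = -0.68, f(1.4) = -2.12, f(2) = -5, f(2.6) = -9.32, f(3.2) = -15.08.
Sum = Δt · [f(-2.2) + f(-1.6) + f(-1) + ...].
Sum = -38.64.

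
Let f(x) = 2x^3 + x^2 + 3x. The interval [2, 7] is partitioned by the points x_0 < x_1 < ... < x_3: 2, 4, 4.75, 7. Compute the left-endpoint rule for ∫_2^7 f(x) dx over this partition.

Subinterval widths: 2, 0.75, 2.25.
Left endpoints: 2, 4, 4.75.
f(2) = 26, f(4) = 156, f(4.75) = 251.15625.
Sum = Σ Δx_i · f(x_i).
Sum = 734.1015625.

734.1015625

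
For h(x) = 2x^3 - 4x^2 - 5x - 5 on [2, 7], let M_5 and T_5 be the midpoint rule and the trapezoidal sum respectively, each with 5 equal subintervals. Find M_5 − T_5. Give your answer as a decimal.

M_5 = 598.75.
T_5 = 627.5.
M_5 − T_5 = -28.75.

-28.75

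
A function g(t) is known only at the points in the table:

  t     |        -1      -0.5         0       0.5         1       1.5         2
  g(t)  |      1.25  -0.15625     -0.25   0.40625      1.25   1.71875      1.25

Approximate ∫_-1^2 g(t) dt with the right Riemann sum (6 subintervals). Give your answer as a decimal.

2.109375

Δt = 0.5.
Sum = 0.5·[(-0.15625) + (-0.25) + 0.40625 + 1.25 + 1.71875 + 1.25] = 2.109375.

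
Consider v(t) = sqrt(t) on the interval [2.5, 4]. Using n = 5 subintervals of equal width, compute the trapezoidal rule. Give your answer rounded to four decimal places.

Δt = (4 − 2.5)/5 = 0.3.
v(2.5) ≈ 1.5811, v(2.8) ≈ 1.6733, v(3.1) ≈ 1.7607, v(3.4) ≈ 1.8439, v(3.7) ≈ 1.9235, v(4) ≈ 2.0000.
T_5 = (Δt/2)·[v(t_0) + 2v(t_1) + ... + 2v(t_{4}) + v(t_5)].
Sum ≈ 2.6976.

2.6976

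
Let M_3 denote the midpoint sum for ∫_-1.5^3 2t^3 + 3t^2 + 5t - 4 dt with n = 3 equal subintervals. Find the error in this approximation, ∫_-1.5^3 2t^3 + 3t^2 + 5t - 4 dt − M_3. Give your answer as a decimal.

Exact integral: ∫_-1.5^3 f(t) dt = 67.21875.
M_3 = 60.890625.
Error = 67.21875 − 60.890625 = 6.328125.

6.328125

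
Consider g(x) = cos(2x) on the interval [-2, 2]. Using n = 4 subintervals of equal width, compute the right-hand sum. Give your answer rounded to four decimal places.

-0.4859

Δx = (2 − (-2))/4 = 1.
Right endpoints: -1, 0, 1, 2.
g(-1) ≈ -0.4161, g(0) ≈ 1.0000, g(1) ≈ -0.4161, g(2) ≈ -0.6536.
Sum = Δx · [g(-1) + g(0) + g(1) + g(2)].
Sum ≈ -0.4859.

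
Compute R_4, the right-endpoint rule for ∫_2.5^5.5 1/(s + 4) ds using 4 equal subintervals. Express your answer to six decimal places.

0.361860

Δs = (5.5 − 2.5)/4 = 0.75.
Right endpoints: 3.25, 4, 4.75, 5.5.
f(3.25) = 4/29, f(4) = 0.125, f(4.75) = 4/35, f(5.5) = 2/19.
Sum = Δs · [f(3.25) + f(4) + f(4.75) + f(5.5)].
Sum ≈ 0.361860.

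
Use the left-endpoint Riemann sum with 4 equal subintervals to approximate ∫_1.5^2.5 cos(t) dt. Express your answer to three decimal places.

Δt = (2.5 − 1.5)/4 = 0.25.
Left endpoints: 1.5, 1.75, 2, 2.25.
f(1.5) ≈ 0.071, f(1.75) ≈ -0.178, f(2) ≈ -0.416, f(2.25) ≈ -0.628.
Sum = Δt · [f(1.5) + f(1.75) + f(2) + f(2.25)].
Sum ≈ -0.288.

-0.288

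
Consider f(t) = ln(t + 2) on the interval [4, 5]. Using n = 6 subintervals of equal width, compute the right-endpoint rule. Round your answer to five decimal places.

Δt = (5 − 4)/6 = 1/6.
Right endpoints: 25/6, 13/3, 4.5, 14/3, 29/6, 5.
f(25/6) ≈ 1.81916, f(13/3) ≈ 1.84583, f(4.5) ≈ 1.87180, f(14/3) ≈ 1.89712, f(29/6) ≈ 1.92181, f(5) ≈ 1.94591.
Sum = Δt · [f(25/6) + f(13/3) + f(4.5) + ...].
Sum ≈ 1.88361.

1.88361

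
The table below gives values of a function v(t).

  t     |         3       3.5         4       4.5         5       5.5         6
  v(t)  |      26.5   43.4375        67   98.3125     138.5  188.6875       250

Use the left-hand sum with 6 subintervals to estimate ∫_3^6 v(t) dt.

Δt = 0.5.
Sum = 0.5·[26.5 + 43.4375 + 67 + 98.3125 + 138.5 + 188.6875] = 281.21875.

281.21875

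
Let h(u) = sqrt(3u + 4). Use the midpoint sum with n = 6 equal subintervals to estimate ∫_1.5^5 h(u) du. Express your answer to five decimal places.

12.89964

Δu = (5 − 1.5)/6 = 7/12.
Midpoints: 43/24, 2.375, 71/24, 85/24, 4.125, 113/24.
h(43/24) ≈ 3.06186, h(2.375) ≈ 3.33542, h(71/24) ≈ 3.58818, h(85/24) ≈ 3.82426, h(4.125) ≈ 4.04660, h(113/24) ≈ 4.25735.
Sum = Δu · [h(43/24) + h(2.375) + h(71/24) + ...].
Sum ≈ 12.89964.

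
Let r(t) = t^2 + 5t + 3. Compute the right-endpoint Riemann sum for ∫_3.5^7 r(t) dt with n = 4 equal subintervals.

Δt = (7 − 3.5)/4 = 0.875.
Right endpoints: 4.375, 5.25, 6.125, 7.
r(4.375) = 44.015625, r(5.25) = 56.8125, r(6.125) = 71.140625, r(7) = 87.
Sum = Δt · [r(4.375) + r(5.25) + r(6.125) + r(7)].
Sum = 226.59765625.

226.59765625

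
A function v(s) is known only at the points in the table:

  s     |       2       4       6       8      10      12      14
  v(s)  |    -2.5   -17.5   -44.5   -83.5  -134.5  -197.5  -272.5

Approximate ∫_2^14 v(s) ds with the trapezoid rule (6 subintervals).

Δs = 2.
T_6 = (2/2)·[(-2.5) + 2·(-17.5) + 2·(-44.5) + 2·(-83.5) + 2·(-134.5) + 2·(-197.5) + (-272.5)] = -1230.

-1230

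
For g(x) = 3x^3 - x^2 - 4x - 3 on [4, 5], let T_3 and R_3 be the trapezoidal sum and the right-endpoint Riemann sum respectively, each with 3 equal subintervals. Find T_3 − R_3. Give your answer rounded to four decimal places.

-28.3333

T_3 ≈ 236.148148.
R_3 ≈ 264.481481.
T_3 − R_3 ≈ -28.3333.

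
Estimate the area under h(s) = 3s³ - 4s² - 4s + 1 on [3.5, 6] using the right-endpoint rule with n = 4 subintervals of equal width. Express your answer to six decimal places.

719.418945

Δs = (6 − 3.5)/4 = 0.625.
Right endpoints: 4.125, 4.75, 5.375, 6.
h(4.125) = 65027/512, h(4.75) = 213.265625, h(5.375) = 168857/512, h(6) = 481.
Sum = Δs · [h(4.125) + h(4.75) + h(5.375) + h(6)].
Sum ≈ 719.418945.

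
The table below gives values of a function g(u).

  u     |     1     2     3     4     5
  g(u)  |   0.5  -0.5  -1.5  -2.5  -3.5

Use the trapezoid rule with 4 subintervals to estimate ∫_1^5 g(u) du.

Δu = 1.
T_4 = (1/2)·[0.5 + 2·(-0.5) + 2·(-1.5) + 2·(-2.5) + (-3.5)] = -6.

-6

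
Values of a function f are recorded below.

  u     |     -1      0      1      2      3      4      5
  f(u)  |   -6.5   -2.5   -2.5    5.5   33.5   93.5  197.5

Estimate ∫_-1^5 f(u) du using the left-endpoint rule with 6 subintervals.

121

Δu = 1.
Sum = 1·[(-6.5) + (-2.5) + (-2.5) + 5.5 + 33.5 + 93.5] = 121.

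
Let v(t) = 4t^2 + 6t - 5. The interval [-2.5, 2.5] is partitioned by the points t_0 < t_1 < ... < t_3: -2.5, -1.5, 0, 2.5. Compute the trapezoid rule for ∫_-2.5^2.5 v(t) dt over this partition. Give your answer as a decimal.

30

Subinterval widths: 1, 1.5, 2.5.
v(-2.5) = 5, v(-1.5) = -5, v(0) = -5, v(2.5) = 35.
On each subinterval the trapezoid contributes (Δt_i/2)·[v(t_{i-1}) + v(t_i)].
Sum = 30.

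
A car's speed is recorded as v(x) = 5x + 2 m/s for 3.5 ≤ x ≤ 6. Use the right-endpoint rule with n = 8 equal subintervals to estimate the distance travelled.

Δx = (6 − 3.5)/8 = 0.3125.
Right endpoints: 3.8125, 4.125, 4.4375, 4.75, 5.0625, 5.375, 5.6875, 6.
v(3.8125) = 21.0625, v(4.125) = 22.625, v(4.4375) = 24.1875, v(4.75) = 25.75, v(5.0625) = 27.3125, v(5.375) = 28.875, v(5.6875) = 30.4375, v(6) = 32.
Sum = Δx · [v(3.8125) + v(4.125) + v(4.4375) + ...].
Sum = 66.328125.

66.328125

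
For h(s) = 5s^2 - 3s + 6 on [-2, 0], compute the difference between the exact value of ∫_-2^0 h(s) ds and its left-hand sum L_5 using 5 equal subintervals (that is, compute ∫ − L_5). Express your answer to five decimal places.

Exact integral: ∫_-2^0 h(s) ds ≈ 31.3333333.
L_5 = 36.8.
Error ≈ 31.3333333 − 36.8 ≈ -5.46667.

-5.46667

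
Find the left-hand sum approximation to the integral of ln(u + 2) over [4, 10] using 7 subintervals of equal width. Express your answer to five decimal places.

12.76616

Δu = (10 − 4)/7 = 6/7.
Left endpoints: 4, 34/7, 40/7, 46/7, 52/7, 58/7, 64/7.
f(4) ≈ 1.79176, f(34/7) ≈ 1.92529, f(40/7) ≈ 2.04307, f(46/7) ≈ 2.14843, f(52/7) ≈ 2.24374, f(58/7) ≈ 2.33076, f(64/7) ≈ 2.41080.
Sum = Δu · [f(4) + f(34/7) + f(40/7) + ...].
Sum ≈ 12.76616.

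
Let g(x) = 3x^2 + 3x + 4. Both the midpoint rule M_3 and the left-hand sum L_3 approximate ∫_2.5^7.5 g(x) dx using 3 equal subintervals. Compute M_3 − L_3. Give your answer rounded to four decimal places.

M_3 ≈ 497.777778.
L_3 ≈ 370.694444.
M_3 − L_3 ≈ 127.0833.

127.0833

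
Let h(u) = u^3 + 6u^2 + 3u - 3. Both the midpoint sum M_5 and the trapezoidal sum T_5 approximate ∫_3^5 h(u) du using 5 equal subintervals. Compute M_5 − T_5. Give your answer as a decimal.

-1.44

M_5 = 349.52.
T_5 = 350.96.
M_5 − T_5 = -1.44.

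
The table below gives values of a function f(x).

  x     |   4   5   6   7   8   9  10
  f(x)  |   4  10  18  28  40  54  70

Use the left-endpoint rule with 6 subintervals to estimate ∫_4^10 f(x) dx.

Δx = 1.
Sum = 1·[4 + 10 + 18 + 28 + 40 + 54] = 154.

154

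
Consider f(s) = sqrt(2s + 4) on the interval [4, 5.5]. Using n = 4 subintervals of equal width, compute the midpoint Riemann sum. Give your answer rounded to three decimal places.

5.509

Δs = (5.5 − 4)/4 = 0.375.
Midpoints: 4.1875, 4.5625, 4.9375, 5.3125.
f(4.1875) ≈ 3.518, f(4.5625) ≈ 3.623, f(4.9375) ≈ 3.725, f(5.3125) ≈ 3.824.
Sum = Δs · [f(4.1875) + f(4.5625) + f(4.9375) + f(5.3125)].
Sum ≈ 5.509.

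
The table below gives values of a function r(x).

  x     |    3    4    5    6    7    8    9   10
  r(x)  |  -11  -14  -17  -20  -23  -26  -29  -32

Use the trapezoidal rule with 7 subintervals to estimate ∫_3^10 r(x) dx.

-150.5

Δx = 1.
T_7 = (1/2)·[(-11) + 2·(-14) + 2·(-17) + 2·(-20) + 2·(-23) + 2·(-26) + 2·(-29) + (-32)] = -150.5.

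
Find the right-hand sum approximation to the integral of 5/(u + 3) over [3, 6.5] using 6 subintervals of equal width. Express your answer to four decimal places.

Δu = (6.5 − 3)/6 = 7/12.
Right endpoints: 43/12, 25/6, 4.75, 16/3, 71/12, 6.5.
f(43/12) = 60/79, f(25/6) = 30/43, f(4.75) = 20/31, f(16/3) = 0.6, f(71/12) = 60/107, f(6.5) = 10/19.
Sum = Δu · [f(43/12) + f(25/6) + f(4.75) + ...].
Sum ≈ 2.2105.

2.2105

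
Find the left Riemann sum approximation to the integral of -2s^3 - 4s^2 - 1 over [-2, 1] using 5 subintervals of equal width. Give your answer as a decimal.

-5.88

Δs = (1 − (-2))/5 = 0.6.
Left endpoints: -2, -1.4, -0.8, -0.2, 0.4.
f(-2) = -1, f(-1.4) = -3.352, f(-0.8) = -2.536, f(-0.2) = -1.144, f(0.4) = -1.768.
Sum = Δs · [f(-2) + f(-1.4) + f(-0.8) + f(-0.2) + f(0.4)].
Sum = -5.88.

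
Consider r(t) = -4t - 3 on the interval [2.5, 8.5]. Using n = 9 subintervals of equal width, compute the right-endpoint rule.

Δt = (8.5 − 2.5)/9 = 2/3.
Right endpoints: 19/6, 23/6, 4.5, 31/6, 35/6, 6.5, 43/6, 47/6, 8.5.
r(19/6) = -47/3, r(23/6) = -55/3, r(4.5) = -21, r(31/6) = -71/3, r(35/6) = -79/3, r(6.5) = -29, r(43/6) = -95/3, r(47/6) = -103/3, r(8.5) = -37.
Sum = Δt · [r(19/6) + r(23/6) + r(4.5) + ...].
Sum = -158.

-158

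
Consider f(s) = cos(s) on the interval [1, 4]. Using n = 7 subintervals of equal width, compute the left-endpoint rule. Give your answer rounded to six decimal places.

-1.317889

Δs = (4 − 1)/7 = 3/7.
Left endpoints: 1, 10/7, 13/7, 16/7, 19/7, 22/7, 25/7.
f(1) ≈ 0.540302, f(10/7) ≈ 0.141746, f(13/7) ≈ -0.282449, f(16/7) ≈ -0.655555, f(19/7) ≈ -0.910085, f(22/7) ≈ -0.999999, f(25/7) ≈ -0.909034.
Sum = Δs · [f(1) + f(10/7) + f(13/7) + ...].
Sum ≈ -1.317889.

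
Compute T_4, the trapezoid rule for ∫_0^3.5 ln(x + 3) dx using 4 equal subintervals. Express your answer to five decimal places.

Δx = (3.5 − 0)/4 = 0.875.
f(0) ≈ 1.09861, f(0.875) ≈ 1.35455, f(1.75) ≈ 1.55814, f(2.625) ≈ 1.72722, f(3.5) ≈ 1.87180.
T_4 = (Δx/2)·[f(x_0) + 2f(x_1) + 2f(x_2) + 2f(x_3) + f(x_4)].
Sum ≈ 5.35948.

5.35948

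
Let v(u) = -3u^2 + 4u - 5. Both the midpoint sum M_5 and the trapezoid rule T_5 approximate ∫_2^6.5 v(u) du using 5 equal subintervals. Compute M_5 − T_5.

M_5 = -211.71375.
T_5 = -214.4475.
M_5 − T_5 = 2.73375.

2.73375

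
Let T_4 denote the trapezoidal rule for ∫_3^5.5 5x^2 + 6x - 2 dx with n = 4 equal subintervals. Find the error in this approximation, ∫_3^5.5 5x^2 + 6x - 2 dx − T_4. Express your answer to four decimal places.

Exact integral: ∫_3^5.5 f(x) dx ≈ 291.041667.
T_4 = 291.85546875.
Error ≈ 291.041667 − 291.85546875 ≈ -0.8138.

-0.8138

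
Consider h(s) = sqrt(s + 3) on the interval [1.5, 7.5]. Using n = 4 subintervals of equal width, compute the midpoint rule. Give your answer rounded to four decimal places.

16.3262

Δs = (7.5 − 1.5)/4 = 1.5.
Midpoints: 2.25, 3.75, 5.25, 6.75.
h(2.25) ≈ 2.2913, h(3.75) ≈ 2.5981, h(5.25) ≈ 2.8723, h(6.75) ≈ 3.1225.
Sum = Δs · [h(2.25) + h(3.75) + h(5.25) + h(6.75)].
Sum ≈ 16.3262.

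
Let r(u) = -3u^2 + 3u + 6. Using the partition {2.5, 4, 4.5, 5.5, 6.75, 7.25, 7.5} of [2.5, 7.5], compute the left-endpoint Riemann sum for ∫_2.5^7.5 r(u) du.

Subinterval widths: 1.5, 0.5, 1, 1.25, 0.5, 0.25.
Left endpoints: 2.5, 4, 4.5, 5.5, 6.75, 7.25.
r(2.5) = -5.25, r(4) = -30, r(4.5) = -41.25, r(5.5) = -68.25, r(6.75) = -110.4375, r(7.25) = -129.9375.
Sum = Σ Δu_i · r(u_i).
Sum = -237.140625.

-237.140625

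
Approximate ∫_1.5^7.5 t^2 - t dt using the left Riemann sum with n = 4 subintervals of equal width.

78.75

Δt = (7.5 − 1.5)/4 = 1.5.
Left endpoints: 1.5, 3, 4.5, 6.
f(1.5) = 0.75, f(3) = 6, f(4.5) = 15.75, f(6) = 30.
Sum = Δt · [f(1.5) + f(3) + f(4.5) + f(6)].
Sum = 78.75.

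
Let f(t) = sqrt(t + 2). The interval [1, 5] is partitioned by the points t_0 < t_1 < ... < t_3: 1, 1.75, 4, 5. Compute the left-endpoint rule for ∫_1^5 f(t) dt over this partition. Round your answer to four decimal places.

Subinterval widths: 0.75, 2.25, 1.
Left endpoints: 1, 1.75, 4.
f(1) ≈ 1.7321, f(1.75) ≈ 1.9365, f(4) ≈ 2.4495.
Sum = Σ Δt_i · f(t_i).
Sum ≈ 8.1056.

8.1056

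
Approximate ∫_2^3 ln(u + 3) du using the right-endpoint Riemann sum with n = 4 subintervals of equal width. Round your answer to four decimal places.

Δu = (3 − 2)/4 = 0.25.
Right endpoints: 2.25, 2.5, 2.75, 3.
f(2.25) ≈ 1.6582, f(2.5) ≈ 1.7047, f(2.75) ≈ 1.7492, f(3) ≈ 1.7918.
Sum = Δu · [f(2.25) + f(2.5) + f(2.75) + f(3)].
Sum ≈ 1.7260.

1.7260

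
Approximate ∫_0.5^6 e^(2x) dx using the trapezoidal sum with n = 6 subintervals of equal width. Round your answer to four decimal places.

Δx = (6 − 0.5)/6 = 11/12.
f(0.5) ≈ 2.7183, f(17/12) ≈ 17.0020, f(7/3) ≈ 106.3427, f(3.25) ≈ 665.1416, f(25/6) ≈ 4160.2620, f(61/12) ≈ 26021.1947, f(6) ≈ 162754.7914.
T_6 = (Δx/2)·[f(x_0) + 2f(x_1) + ... + 2f(x_{5}) + f(x_6)].
Sum ≈ 102986.3064.

102986.3064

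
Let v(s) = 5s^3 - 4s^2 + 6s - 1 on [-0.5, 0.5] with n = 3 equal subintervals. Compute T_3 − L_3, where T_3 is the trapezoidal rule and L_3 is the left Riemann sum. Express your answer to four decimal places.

1.2083

T_3 ≈ -1.407407.
L_3 ≈ -2.615741.
T_3 − L_3 ≈ 1.2083.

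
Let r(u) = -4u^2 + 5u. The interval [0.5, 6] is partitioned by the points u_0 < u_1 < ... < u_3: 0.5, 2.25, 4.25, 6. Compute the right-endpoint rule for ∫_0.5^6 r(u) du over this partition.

Subinterval widths: 1.75, 2, 1.75.
Right endpoints: 2.25, 4.25, 6.
r(2.25) = -9, r(4.25) = -51, r(6) = -114.
Sum = Σ Δu_i · r(u_i).
Sum = -317.25.

-317.25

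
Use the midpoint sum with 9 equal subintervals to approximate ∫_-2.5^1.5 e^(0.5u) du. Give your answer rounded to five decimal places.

Δu = (1.5 − (-2.5))/9 = 4/9.
Midpoints: -41/18, -11/6, -25/18, -17/18, -0.5, -1/18, 7/18, 5/6, 23/18.
f(-41/18) ≈ 0.32017, f(-11/6) ≈ 0.39985, f(-25/18) ≈ 0.49935, f(-17/18) ≈ 0.62361, f(-0.5) ≈ 0.77880, f(-1/18) ≈ 0.97260, f(7/18) ≈ 1.21464, f(5/6) ≈ 1.51690, f(23/18) ≈ 1.89437.
Sum = Δu · [f(-41/18) + f(-11/6) + f(-25/18) + ...].
Sum ≈ 3.65347.

3.65347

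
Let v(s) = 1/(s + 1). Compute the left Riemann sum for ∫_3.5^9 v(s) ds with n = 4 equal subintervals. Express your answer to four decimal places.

Δs = (9 − 3.5)/4 = 1.375.
Left endpoints: 3.5, 4.875, 6.25, 7.625.
v(3.5) = 2/9, v(4.875) = 8/47, v(6.25) = 4/29, v(7.625) = 8/69.
Sum = Δs · [v(3.5) + v(4.875) + v(6.25) + v(7.625)].
Sum ≈ 0.8887.

0.8887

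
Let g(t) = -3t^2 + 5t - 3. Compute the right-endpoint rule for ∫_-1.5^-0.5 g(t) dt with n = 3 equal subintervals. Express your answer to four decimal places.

-9.4722

Δt = (-0.5 − (-1.5))/3 = 1/3.
Right endpoints: -7/6, -5/6, -0.5.
g(-7/6) = -155/12, g(-5/6) = -9.25, g(-0.5) = -6.25.
Sum = Δt · [g(-7/6) + g(-5/6) + g(-0.5)].
Sum ≈ -9.4722.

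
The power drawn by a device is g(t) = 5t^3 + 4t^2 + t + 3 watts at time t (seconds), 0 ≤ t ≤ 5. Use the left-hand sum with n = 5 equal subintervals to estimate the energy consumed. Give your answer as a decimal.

645

Δt = (5 − 0)/5 = 1.
Left endpoints: 0, 1, 2, 3, 4.
g(0) = 3, g(1) = 13, g(2) = 61, g(3) = 177, g(4) = 391.
Sum = Δt · [g(0) + g(1) + g(2) + g(3) + g(4)].
Sum = 645.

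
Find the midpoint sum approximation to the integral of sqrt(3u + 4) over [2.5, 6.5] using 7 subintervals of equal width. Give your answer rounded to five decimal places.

Δu = (6.5 − 2.5)/7 = 4/7.
Midpoints: 39/14, 47/14, 55/14, 4.5, 71/14, 79/14, 87/14.
f(39/14) ≈ 3.51527, f(47/14) ≈ 3.75119, f(55/14) ≈ 3.97312, f(4.5) ≈ 4.18330, f(71/14) ≈ 4.38341, f(79/14) ≈ 4.57478, f(87/14) ≈ 4.75845.
Sum = Δu · [f(39/14) + f(47/14) + f(55/14) + ...].
Sum ≈ 16.65116.

16.65116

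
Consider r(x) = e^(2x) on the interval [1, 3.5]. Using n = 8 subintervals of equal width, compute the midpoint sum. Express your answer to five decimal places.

535.85772

Δx = (3.5 − 1)/8 = 0.3125.
Midpoints: 1.15625, 1.46875, 1.78125, 2.09375, 2.40625, 2.71875, 3.03125, 3.34375.
r(1.15625) ≈ 10.09964, r(1.46875) ≈ 18.86862, r(1.78125) ≈ 35.25122, r(2.09375) ≈ 65.85794, r(2.40625) ≈ 123.03883, r(2.71875) ≈ 229.86680, r(3.03125) ≈ 429.44772, r(3.34375) ≈ 802.31396.
Sum = Δx · [r(1.15625) + r(1.46875) + r(1.78125) + ...].
Sum ≈ 535.85772.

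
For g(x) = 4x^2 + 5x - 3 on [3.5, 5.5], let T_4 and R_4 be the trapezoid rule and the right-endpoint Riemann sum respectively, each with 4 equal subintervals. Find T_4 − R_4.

-20.5

T_4 = 204.
R_4 = 224.5.
T_4 − R_4 = -20.5.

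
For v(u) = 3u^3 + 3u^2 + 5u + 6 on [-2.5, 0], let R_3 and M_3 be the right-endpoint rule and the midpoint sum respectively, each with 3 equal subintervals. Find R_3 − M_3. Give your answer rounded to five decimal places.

13.34635

R_3 ≈ 0.2430556.
M_3 ≈ -13.1032986.
R_3 − M_3 ≈ 13.34635.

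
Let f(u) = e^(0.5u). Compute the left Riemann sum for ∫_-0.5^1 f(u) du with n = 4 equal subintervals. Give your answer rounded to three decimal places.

1.582

Δu = (1 − (-0.5))/4 = 0.375.
Left endpoints: -0.5, -0.125, 0.25, 0.625.
f(-0.5) ≈ 0.779, f(-0.125) ≈ 0.939, f(0.25) ≈ 1.133, f(0.625) ≈ 1.367.
Sum = Δu · [f(-0.5) + f(-0.125) + f(0.25) + f(0.625)].
Sum ≈ 1.582.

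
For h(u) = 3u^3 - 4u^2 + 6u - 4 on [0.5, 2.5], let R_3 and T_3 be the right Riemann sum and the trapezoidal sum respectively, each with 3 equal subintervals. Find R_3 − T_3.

11.5

R_3 ≈ 31.4907407.
T_3 ≈ 19.9907407.
R_3 − T_3 = 11.5.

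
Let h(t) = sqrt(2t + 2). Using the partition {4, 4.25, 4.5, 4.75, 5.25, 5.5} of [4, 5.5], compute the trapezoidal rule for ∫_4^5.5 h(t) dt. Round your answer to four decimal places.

Subinterval widths: 0.25, 0.25, 0.25, 0.5, 0.25.
h(4) ≈ 3.1623, h(4.25) ≈ 3.2404, h(4.5) ≈ 3.3166, h(4.75) ≈ 3.3912, h(5.25) ≈ 3.5355, h(5.5) ≈ 3.6056.
On each subinterval the trapezoid contributes (Δt_i/2)·[h(t_{i-1}) + h(t_i)].
Sum ≈ 5.0827.

5.0827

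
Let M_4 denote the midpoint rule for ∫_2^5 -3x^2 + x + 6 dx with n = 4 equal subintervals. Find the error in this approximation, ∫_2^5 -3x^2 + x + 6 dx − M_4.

Exact integral: ∫_2^5 f(x) dx = -88.5.
M_4 = -88.078125.
Error = -88.5 − (-88.078125) = -0.421875.

-0.421875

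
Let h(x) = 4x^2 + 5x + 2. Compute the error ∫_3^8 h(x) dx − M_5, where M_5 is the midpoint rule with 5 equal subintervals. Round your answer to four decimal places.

1.6667

Exact integral: ∫_3^8 h(x) dx ≈ 794.166667.
M_5 = 792.5.
Error ≈ 794.166667 − 792.5 ≈ 1.6667.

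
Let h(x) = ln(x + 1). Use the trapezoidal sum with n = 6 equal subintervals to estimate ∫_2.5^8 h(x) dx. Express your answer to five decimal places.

Δx = (8 − 2.5)/6 = 11/12.
h(2.5) ≈ 1.25276, h(41/12) ≈ 1.48539, h(13/3) ≈ 1.67398, h(5.25) ≈ 1.83258, h(37/6) ≈ 1.96944, h(85/12) ≈ 2.08980, h(8) ≈ 2.19722.
T_6 = (Δx/2)·[h(x_0) + 2h(x_1) + ... + 2h(x_{5}) + h(x_6)].
Sum ≈ 9.87817.

9.87817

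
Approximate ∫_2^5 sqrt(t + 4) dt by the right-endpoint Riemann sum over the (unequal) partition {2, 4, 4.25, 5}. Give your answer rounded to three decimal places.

Subinterval widths: 2, 0.25, 0.75.
Right endpoints: 4, 4.25, 5.
f(4) ≈ 2.828, f(4.25) ≈ 2.872, f(5) ≈ 3.000.
Sum = Σ Δt_i · f(t_i).
Sum ≈ 8.625.

8.625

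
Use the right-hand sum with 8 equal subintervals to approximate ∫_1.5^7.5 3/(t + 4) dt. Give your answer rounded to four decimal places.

2.1097

Δt = (7.5 − 1.5)/8 = 0.75.
Right endpoints: 2.25, 3, 3.75, 4.5, 5.25, 6, 6.75, 7.5.
f(2.25) = 0.48, f(3) = 3/7, f(3.75) = 12/31, f(4.5) = 6/17, f(5.25) = 12/37, f(6) = 0.3, f(6.75) = 12/43, f(7.5) = 6/23.
Sum = Δt · [f(2.25) + f(3) + f(3.75) + ...].
Sum ≈ 2.1097.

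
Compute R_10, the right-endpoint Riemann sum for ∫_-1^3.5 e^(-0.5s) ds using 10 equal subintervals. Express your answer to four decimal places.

Δs = (3.5 − (-1))/10 = 0.45.
Right endpoints: -0.55, -0.1, 0.35, 0.8, 1.25, 1.7, 2.15, 2.6, 3.05, 3.5.
f(-0.55) ≈ 1.3165, f(-0.1) ≈ 1.0513, f(0.35) ≈ 0.8395, f(0.8) ≈ 0.6703, f(1.25) ≈ 0.5353, f(1.7) ≈ 0.4274, f(2.15) ≈ 0.3413, f(2.6) ≈ 0.2725, f(3.05) ≈ 0.2176, f(3.5) ≈ 0.1738.
Sum = Δs · [f(-0.55) + f(-0.1) + f(0.35) + ...].
Sum ≈ 2.6305.

2.6305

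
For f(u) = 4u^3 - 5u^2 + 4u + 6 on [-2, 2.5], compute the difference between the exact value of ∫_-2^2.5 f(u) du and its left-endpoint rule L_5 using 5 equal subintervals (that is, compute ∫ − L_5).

46.7775

Exact integral: ∫_-2^2.5 f(u) du = 15.1875.
L_5 = -31.59.
Error = 15.1875 − (-31.59) = 46.7775.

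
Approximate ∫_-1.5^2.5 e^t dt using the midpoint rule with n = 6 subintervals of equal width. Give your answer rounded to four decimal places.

Δt = (2.5 − (-1.5))/6 = 2/3.
Midpoints: -7/6, -0.5, 1/6, 5/6, 1.5, 13/6.
f(-7/6) ≈ 0.3114, f(-0.5) ≈ 0.6065, f(1/6) ≈ 1.1814, f(5/6) ≈ 2.3010, f(1.5) ≈ 4.4817, f(13/6) ≈ 8.7291.
Sum = Δt · [f(-7/6) + f(-0.5) + f(1/6) + ...].
Sum ≈ 11.7407.

11.7407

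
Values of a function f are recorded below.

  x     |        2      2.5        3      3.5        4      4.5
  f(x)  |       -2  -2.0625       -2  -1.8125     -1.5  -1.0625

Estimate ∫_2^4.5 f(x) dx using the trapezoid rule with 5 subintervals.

Δx = 0.5.
T_5 = (0.5/2)·[(-2) + 2·(-2.0625) + 2·(-2) + 2·(-1.8125) + 2·(-1.5) + (-1.0625)] = -4.453125.

-4.453125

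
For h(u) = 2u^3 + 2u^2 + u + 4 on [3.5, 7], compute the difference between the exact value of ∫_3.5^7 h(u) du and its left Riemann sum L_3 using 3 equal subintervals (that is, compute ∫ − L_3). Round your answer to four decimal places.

368.4641

Exact integral: ∫_3.5^7 h(u) du ≈ 1357.927083.
L_3 ≈ 989.462963.
Error ≈ 1357.927083 − 989.462963 ≈ 368.4641.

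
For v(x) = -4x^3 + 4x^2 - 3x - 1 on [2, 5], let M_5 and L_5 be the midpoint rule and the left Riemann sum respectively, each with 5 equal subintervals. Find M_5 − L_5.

-107.64

M_5 = -484.08.
L_5 = -376.44.
M_5 − L_5 = -107.64.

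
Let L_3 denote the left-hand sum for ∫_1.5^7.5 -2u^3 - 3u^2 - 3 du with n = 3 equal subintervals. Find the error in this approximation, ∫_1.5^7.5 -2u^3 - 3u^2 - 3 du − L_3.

Exact integral: ∫_1.5^7.5 f(u) du = -2016.
L_3 = -1137.
Error = -2016 − (-1137) = -879.

-879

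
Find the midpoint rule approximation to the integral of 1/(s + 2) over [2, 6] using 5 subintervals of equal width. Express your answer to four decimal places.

Δs = (6 − 2)/5 = 0.8.
Midpoints: 2.4, 3.2, 4, 4.8, 5.6.
f(2.4) = 5/22, f(3.2) = 5/26, f(4) = 1/6, f(4.8) = 5/34, f(5.6) = 5/38.
Sum = Δs · [f(2.4) + f(3.2) + f(4) + f(4.8) + f(5.6)].
Sum ≈ 0.6919.

0.6919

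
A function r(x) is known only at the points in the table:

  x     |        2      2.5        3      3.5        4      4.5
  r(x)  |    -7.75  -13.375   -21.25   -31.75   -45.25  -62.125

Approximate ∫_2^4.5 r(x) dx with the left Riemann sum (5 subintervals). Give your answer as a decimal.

-59.6875

Δx = 0.5.
Sum = 0.5·[(-7.75) + (-13.375) + (-21.25) + (-31.75) + (-45.25)] = -59.6875.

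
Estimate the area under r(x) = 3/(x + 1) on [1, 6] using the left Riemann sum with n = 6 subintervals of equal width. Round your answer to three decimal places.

Δx = (6 − 1)/6 = 5/6.
Left endpoints: 1, 11/6, 8/3, 3.5, 13/3, 31/6.
r(1) = 1.5, r(11/6) = 18/17, r(8/3) = 9/11, r(3.5) = 2/3, r(13/3) = 0.5625, r(31/6) = 18/37.
Sum = Δx · [r(1) + r(11/6) + r(8/3) + ...].
Sum ≈ 4.244.

4.244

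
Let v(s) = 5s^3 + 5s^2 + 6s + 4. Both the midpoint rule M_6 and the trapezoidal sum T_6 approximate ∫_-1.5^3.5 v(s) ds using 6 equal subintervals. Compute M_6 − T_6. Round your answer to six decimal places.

M_6 ≈ 302.54629630.
T_6 ≈ 319.90740741.
M_6 − T_6 ≈ -17.361111.

-17.361111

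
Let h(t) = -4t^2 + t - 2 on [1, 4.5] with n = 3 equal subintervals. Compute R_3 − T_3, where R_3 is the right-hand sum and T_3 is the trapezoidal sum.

R_3 ≈ -163.592593.
T_3 ≈ -120.717593.
R_3 − T_3 = -42.875.

-42.875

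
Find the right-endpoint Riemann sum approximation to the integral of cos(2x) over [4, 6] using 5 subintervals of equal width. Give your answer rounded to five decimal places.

-0.52396

Δx = (6 − 4)/5 = 0.4.
Right endpoints: 4.4, 4.8, 5.2, 5.6, 6.
f(4.4) ≈ -0.81109, f(4.8) ≈ -0.98469, f(5.2) ≈ -0.56098, f(5.6) ≈ 0.20300, f(6) ≈ 0.84385.
Sum = Δx · [f(4.4) + f(4.8) + f(5.2) + f(5.6) + f(6)].
Sum ≈ -0.52396.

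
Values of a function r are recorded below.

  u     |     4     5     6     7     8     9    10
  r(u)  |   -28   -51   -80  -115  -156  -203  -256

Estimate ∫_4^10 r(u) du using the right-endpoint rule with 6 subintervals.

Δu = 1.
Sum = 1·[(-51) + (-80) + (-115) + (-156) + (-203) + (-256)] = -861.

-861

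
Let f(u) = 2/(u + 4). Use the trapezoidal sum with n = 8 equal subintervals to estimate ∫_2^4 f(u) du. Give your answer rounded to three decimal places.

0.575

Δu = (4 − 2)/8 = 0.25.
f(2) = 1/3, f(2.25) = 0.32, f(2.5) = 4/13, f(2.75) = 8/27, f(3) = 2/7, f(3.25) = 8/29, f(3.5) = 4/15, f(3.75) = 8/31, f(4) = 0.25.
T_8 = (Δu/2)·[f(u_0) + 2f(u_1) + ... + 2f(u_{7}) + f(u_8)].
Sum ≈ 0.575.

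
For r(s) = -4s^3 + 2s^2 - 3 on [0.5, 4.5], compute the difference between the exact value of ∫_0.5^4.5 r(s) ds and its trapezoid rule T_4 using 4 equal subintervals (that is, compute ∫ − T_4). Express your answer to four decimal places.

18.6667

Exact integral: ∫_0.5^4.5 r(s) ds ≈ -361.333333.
T_4 = -380.
Error ≈ -361.333333 − (-380) ≈ 18.6667.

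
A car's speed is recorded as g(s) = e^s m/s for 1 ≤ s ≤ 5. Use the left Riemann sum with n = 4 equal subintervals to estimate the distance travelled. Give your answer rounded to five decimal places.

84.79102

Δs = (5 − 1)/4 = 1.
Left endpoints: 1, 2, 3, 4.
g(1) ≈ 2.71828, g(2) ≈ 7.38906, g(3) ≈ 20.08554, g(4) ≈ 54.59815.
Sum = Δs · [g(1) + g(2) + g(3) + g(4)].
Sum ≈ 84.79102.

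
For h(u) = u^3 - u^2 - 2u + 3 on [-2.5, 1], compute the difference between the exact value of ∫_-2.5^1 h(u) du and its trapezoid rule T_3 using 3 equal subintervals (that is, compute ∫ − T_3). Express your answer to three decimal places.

2.580

Exact integral: ∫_-2.5^1 h(u) du ≈ 0.69271.
T_3 ≈ -1.88773.
Error ≈ 0.69271 − (-1.88773) ≈ 2.580.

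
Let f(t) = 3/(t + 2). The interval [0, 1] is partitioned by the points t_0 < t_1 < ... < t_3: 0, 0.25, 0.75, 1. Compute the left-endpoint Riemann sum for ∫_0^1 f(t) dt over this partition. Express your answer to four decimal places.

1.3144

Subinterval widths: 0.25, 0.5, 0.25.
Left endpoints: 0, 0.25, 0.75.
f(0) = 1.5, f(0.25) = 4/3, f(0.75) = 12/11.
Sum = Σ Δt_i · f(t_i).
Sum ≈ 1.3144.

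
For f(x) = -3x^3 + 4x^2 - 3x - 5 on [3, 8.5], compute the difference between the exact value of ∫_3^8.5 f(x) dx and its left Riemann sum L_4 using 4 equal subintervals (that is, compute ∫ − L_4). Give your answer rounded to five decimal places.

-965.59733

Exact integral: ∫_3^8.5 f(x) dx ≈ -3193.8385417.
L_4 ≈ -2228.2412109.
Error ≈ -3193.8385417 − (-2228.2412109) ≈ -965.59733.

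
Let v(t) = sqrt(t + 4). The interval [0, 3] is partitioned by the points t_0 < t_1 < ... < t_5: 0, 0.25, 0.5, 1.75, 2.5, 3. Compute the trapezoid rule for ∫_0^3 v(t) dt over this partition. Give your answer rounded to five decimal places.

7.00918

Subinterval widths: 0.25, 0.25, 1.25, 0.75, 0.5.
v(0) ≈ 2.00000, v(0.25) ≈ 2.06155, v(0.5) ≈ 2.12132, v(1.75) ≈ 2.39792, v(2.5) ≈ 2.54951, v(3) ≈ 2.64575.
On each subinterval the trapezoid contributes (Δt_i/2)·[v(t_{i-1}) + v(t_i)].
Sum ≈ 7.00918.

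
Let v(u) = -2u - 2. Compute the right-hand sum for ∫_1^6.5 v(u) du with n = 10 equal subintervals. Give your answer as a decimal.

Δu = (6.5 − 1)/10 = 0.55.
Right endpoints: 1.55, 2.1, 2.65, 3.2, 3.75, 4.3, 4.85, 5.4, 5.95, 6.5.
v(1.55) = -5.1, v(2.1) = -6.2, v(2.65) = -7.3, v(3.2) = -8.4, v(3.75) = -9.5, v(4.3) = -10.6, v(4.85) = -11.7, v(5.4) = -12.8, v(5.95) = -13.9, v(6.5) = -15.
Sum = Δu · [v(1.55) + v(2.1) + v(2.65) + ...].
Sum = -55.275.

-55.275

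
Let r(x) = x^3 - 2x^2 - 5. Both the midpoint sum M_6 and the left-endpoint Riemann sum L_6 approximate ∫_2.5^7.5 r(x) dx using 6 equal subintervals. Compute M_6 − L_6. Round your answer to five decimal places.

116.31944

M_6 ≈ 481.6550926.
L_6 ≈ 365.3356481.
M_6 − L_6 ≈ 116.31944.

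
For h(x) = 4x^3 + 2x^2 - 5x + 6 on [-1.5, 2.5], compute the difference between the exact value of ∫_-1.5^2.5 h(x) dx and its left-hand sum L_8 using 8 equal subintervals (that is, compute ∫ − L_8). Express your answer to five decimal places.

Exact integral: ∫_-1.5^2.5 h(x) dx ≈ 60.6666667.
L_8 = 46.
Error ≈ 60.6666667 − 46 ≈ 14.66667.

14.66667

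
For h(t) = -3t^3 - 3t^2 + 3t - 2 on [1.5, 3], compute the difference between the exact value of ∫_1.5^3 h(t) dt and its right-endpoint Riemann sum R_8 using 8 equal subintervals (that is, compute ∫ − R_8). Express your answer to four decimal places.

Exact integral: ∫_1.5^3 h(t) dt = -73.453125.
R_8 ≈ -81.778564.
Error ≈ -73.453125 − (-81.778564) ≈ 8.3254.

8.3254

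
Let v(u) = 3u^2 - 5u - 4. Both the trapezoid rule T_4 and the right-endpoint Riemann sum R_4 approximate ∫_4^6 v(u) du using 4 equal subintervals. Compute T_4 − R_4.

-12.5

T_4 = 94.25.
R_4 = 106.75.
T_4 − R_4 = -12.5.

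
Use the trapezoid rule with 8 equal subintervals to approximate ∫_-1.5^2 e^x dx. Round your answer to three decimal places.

Δx = (2 − (-1.5))/8 = 0.4375.
f(-1.5) ≈ 0.223, f(-1.0625) ≈ 0.346, f(-0.625) ≈ 0.535, f(-0.1875) ≈ 0.829, f(0.25) ≈ 1.284, f(0.6875) ≈ 1.989, f(1.125) ≈ 3.080, f(1.5625) ≈ 4.771, f(2) ≈ 7.389.
T_8 = (Δx/2)·[f(x_0) + 2f(x_1) + ... + 2f(x_{7}) + f(x_8)].
Sum ≈ 7.280.

7.280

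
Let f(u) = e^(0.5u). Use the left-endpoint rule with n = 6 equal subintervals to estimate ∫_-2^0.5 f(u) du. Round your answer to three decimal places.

Δu = (0.5 − (-2))/6 = 5/12.
Left endpoints: -2, -19/12, -7/6, -0.75, -1/3, 1/12.
f(-2) ≈ 0.368, f(-19/12) ≈ 0.453, f(-7/6) ≈ 0.558, f(-0.75) ≈ 0.687, f(-1/3) ≈ 0.846, f(1/12) ≈ 1.043.
Sum = Δu · [f(-2) + f(-19/12) + f(-7/6) + ...].
Sum ≈ 1.648.

1.648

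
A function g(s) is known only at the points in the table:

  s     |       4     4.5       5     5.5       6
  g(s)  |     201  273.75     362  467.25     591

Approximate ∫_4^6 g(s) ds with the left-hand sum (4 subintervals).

Δs = 0.5.
Sum = 0.5·[201 + 273.75 + 362 + 467.25] = 652.

652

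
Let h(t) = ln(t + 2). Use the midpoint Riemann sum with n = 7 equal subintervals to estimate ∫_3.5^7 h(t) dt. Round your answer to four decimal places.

6.8996

Δt = (7 − 3.5)/7 = 0.5.
Midpoints: 3.75, 4.25, 4.75, 5.25, 5.75, 6.25, 6.75.
h(3.75) ≈ 1.7492, h(4.25) ≈ 1.8326, h(4.75) ≈ 1.9095, h(5.25) ≈ 1.9810, h(5.75) ≈ 2.0477, h(6.25) ≈ 2.1102, h(6.75) ≈ 2.1691.
Sum = Δt · [h(3.75) + h(4.25) + h(4.75) + ...].
Sum ≈ 6.8996.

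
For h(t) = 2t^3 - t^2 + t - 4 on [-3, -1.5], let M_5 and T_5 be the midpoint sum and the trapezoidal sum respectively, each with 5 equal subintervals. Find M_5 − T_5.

0.489375

M_5 = -55.055625.
T_5 = -55.545.
M_5 − T_5 = 0.489375.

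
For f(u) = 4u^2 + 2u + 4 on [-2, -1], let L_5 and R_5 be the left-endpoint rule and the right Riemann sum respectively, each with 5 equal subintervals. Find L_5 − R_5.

L_5 = 11.36.
R_5 = 9.36.
L_5 − R_5 = 2.

2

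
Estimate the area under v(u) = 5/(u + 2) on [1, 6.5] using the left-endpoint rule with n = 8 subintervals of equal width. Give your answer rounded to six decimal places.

Δu = (6.5 − 1)/8 = 0.6875.
Left endpoints: 1, 1.6875, 2.375, 3.0625, 3.75, 4.4375, 5.125, 5.8125.
v(1) = 5/3, v(1.6875) = 80/59, v(2.375) = 8/7, v(3.0625) = 80/81, v(3.75) = 20/23, v(4.4375) = 80/103, v(5.125) = 40/57, v(5.8125) = 0.64.
Sum = Δu · [v(1) + v(1.6875) + v(2.375) + ...].
Sum ≈ 5.597026.

5.597026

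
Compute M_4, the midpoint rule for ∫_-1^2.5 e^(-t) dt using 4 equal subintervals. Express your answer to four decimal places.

2.5539

Δt = (2.5 − (-1))/4 = 0.875.
Midpoints: -0.5625, 0.3125, 1.1875, 2.0625.
f(-0.5625) ≈ 1.7551, f(0.3125) ≈ 0.7316, f(1.1875) ≈ 0.3050, f(2.0625) ≈ 0.1271.
Sum = Δt · [f(-0.5625) + f(0.3125) + f(1.1875) + f(2.0625)].
Sum ≈ 2.5539.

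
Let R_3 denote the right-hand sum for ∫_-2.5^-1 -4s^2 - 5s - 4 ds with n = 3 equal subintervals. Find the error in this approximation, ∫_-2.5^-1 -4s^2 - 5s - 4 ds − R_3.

Exact integral: ∫_-2.5^-1 f(s) ds = -12.375.
R_3 = -9.25.
Error = -12.375 − (-9.25) = -3.125.

-3.125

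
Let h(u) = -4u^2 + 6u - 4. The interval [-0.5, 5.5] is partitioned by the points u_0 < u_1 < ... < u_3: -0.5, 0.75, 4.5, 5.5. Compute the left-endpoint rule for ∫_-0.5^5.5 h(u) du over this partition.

-74.5625

Subinterval widths: 1.25, 3.75, 1.
Left endpoints: -0.5, 0.75, 4.5.
h(-0.5) = -8, h(0.75) = -1.75, h(4.5) = -58.
Sum = Σ Δu_i · h(u_i).
Sum = -74.5625.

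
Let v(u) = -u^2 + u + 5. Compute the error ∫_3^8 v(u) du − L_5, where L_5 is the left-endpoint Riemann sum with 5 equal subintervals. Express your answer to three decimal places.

-24.167

Exact integral: ∫_3^8 v(u) du ≈ -109.16667.
L_5 = -85.
Error ≈ -109.16667 − (-85) ≈ -24.167.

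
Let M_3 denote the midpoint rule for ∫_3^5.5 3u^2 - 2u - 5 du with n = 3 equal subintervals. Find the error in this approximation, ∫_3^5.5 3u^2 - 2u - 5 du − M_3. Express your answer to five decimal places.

Exact integral: ∫_3^5.5 f(u) du = 105.625.
M_3 ≈ 105.1909722.
Error ≈ 105.625 − 105.1909722 ≈ 0.43403.

0.43403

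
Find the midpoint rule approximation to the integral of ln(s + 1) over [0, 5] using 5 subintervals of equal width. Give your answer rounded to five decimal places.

Δs = (5 − 0)/5 = 1.
Midpoints: 0.5, 1.5, 2.5, 3.5, 4.5.
f(0.5) ≈ 0.40547, f(1.5) ≈ 0.91629, f(2.5) ≈ 1.25276, f(3.5) ≈ 1.50408, f(4.5) ≈ 1.70475.
Sum = Δs · [f(0.5) + f(1.5) + f(2.5) + f(3.5) + f(4.5)].
Sum ≈ 5.78334.

5.78334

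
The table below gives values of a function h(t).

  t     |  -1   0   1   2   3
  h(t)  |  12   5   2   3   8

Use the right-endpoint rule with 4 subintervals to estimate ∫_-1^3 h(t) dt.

18

Δt = 1.
Sum = 1·[5 + 2 + 3 + 8] = 18.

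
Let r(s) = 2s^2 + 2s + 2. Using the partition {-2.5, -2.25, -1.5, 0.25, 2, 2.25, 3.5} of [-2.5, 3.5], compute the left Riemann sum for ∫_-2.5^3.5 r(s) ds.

Subinterval widths: 0.25, 0.75, 1.75, 1.75, 0.25, 1.25.
Left endpoints: -2.5, -2.25, -1.5, 0.25, 2, 2.25.
r(-2.5) = 9.5, r(-2.25) = 7.625, r(-1.5) = 3.5, r(0.25) = 2.625, r(2) = 14, r(2.25) = 16.625.
Sum = Σ Δs_i · r(s_i).
Sum = 43.09375.

43.09375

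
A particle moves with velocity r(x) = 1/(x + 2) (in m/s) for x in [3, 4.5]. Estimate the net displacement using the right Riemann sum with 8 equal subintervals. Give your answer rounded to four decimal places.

0.2581

Δx = (4.5 − 3)/8 = 0.1875.
Right endpoints: 3.1875, 3.375, 3.5625, 3.75, 3.9375, 4.125, 4.3125, 4.5.
r(3.1875) = 16/83, r(3.375) = 8/43, r(3.5625) = 16/89, r(3.75) = 4/23, r(3.9375) = 16/95, r(4.125) = 8/49, r(4.3125) = 16/101, r(4.5) = 2/13.
Sum = Δx · [r(3.1875) + r(3.375) + r(3.5625) + ...].
Sum ≈ 0.2581.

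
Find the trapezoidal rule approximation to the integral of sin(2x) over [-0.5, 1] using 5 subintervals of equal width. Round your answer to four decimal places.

Δx = (1 − (-0.5))/5 = 0.3.
f(-0.5) ≈ -0.8415, f(-0.2) ≈ -0.3894, f(0.1) ≈ 0.1987, f(0.4) ≈ 0.7174, f(0.7) ≈ 0.9854, f(1) ≈ 0.9093.
T_5 = (Δx/2)·[f(x_0) + 2f(x_1) + ... + 2f(x_{4}) + f(x_5)].
Sum ≈ 0.4638.

0.4638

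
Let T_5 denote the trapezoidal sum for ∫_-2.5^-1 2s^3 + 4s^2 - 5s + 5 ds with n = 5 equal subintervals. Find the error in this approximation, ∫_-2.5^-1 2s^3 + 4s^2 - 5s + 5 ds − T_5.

Exact integral: ∫_-2.5^-1 f(s) ds = 21.09375.
T_5 = 20.9475.
Error = 21.09375 − 20.9475 = 0.14625.

0.14625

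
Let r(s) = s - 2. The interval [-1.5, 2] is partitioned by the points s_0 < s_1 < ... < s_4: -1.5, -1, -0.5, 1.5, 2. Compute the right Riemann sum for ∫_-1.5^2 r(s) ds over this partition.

Subinterval widths: 0.5, 0.5, 2, 0.5.
Right endpoints: -1, -0.5, 1.5, 2.
r(-1) = -3, r(-0.5) = -2.5, r(1.5) = -0.5, r(2) = 0.
Sum = Σ Δs_i · r(s_i).
Sum = -3.75.

-3.75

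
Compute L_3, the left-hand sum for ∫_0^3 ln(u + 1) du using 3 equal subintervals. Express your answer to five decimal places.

Δu = (3 − 0)/3 = 1.
Left endpoints: 0, 1, 2.
f(0) ≈ 0.00000, f(1) ≈ 0.69315, f(2) ≈ 1.09861.
Sum = Δu · [f(0) + f(1) + f(2)].
Sum ≈ 1.79176.

1.79176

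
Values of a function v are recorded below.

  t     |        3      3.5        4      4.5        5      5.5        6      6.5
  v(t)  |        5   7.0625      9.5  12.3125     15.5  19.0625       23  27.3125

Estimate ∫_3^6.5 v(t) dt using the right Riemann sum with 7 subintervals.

Δt = 0.5.
Sum = 0.5·[7.0625 + 9.5 + 12.3125 + 15.5 + 19.0625 + 23 + 27.3125] = 56.875.

56.875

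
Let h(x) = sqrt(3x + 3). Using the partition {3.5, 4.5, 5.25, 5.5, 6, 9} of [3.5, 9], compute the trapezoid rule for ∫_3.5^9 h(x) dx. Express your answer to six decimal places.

25.447749

Subinterval widths: 1, 0.75, 0.25, 0.5, 3.
h(3.5) ≈ 3.674235, h(4.5) ≈ 4.062019, h(5.25) ≈ 4.330127, h(5.5) ≈ 4.415880, h(6) ≈ 4.582576, h(9) ≈ 5.477226.
On each subinterval the trapezoid contributes (Δx_i/2)·[h(x_{i-1}) + h(x_i)].
Sum ≈ 25.447749.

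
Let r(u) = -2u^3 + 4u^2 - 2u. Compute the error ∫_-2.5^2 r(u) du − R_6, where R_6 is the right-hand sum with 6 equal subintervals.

22.1484375

Exact integral: ∫_-2.5^2 r(u) du = 45.28125.
R_6 = 23.1328125.
Error = 45.28125 − 23.1328125 = 22.1484375.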